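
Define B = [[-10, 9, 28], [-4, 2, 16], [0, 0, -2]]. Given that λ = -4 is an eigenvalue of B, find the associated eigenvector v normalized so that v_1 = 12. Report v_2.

8

B + 4I = [[-6, 9, 28], [-4, 6, 16], [0, 0, 2]].
Solving (B + 4I)v = 0 gives the eigenspace spanned by (12, 8, 0).
With v_1 = 12, v = (12, 8, 0), so v_2 = 8.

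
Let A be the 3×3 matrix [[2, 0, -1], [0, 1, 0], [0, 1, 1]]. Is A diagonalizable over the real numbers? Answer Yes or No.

Characteristic polynomial: p(μ) = μ^3 - 4μ^2 + 5μ - 2 = (μ - 2)(μ - 1)^2.
μ = 1 has algebraic multiplicity 2; rank(A − 1I) = 2, so geometric multiplicity = 1.
Geometric multiplicity < algebraic multiplicity, so A is not diagonalizable.

No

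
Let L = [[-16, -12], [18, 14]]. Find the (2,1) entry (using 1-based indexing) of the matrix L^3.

216

Characteristic polynomial: λ^2 + 2λ - 8 = (λ - 2)(λ + 4), so the eigenvalues are -4, 2.
λ=-4: eigenvector (-1, 1).
λ=2: eigenvector (-2, 3).
P = [[-1, -2], [1, 3]], D = diag(-4, 2), P⁻¹ = [[-3, -2], [1, 1]].
L³ = P·diag(-64, 8)·P⁻¹ = [[-208, -144], [216, 152]].
The requested entry is 216.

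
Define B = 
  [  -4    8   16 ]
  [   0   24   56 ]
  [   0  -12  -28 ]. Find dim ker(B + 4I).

B + 4I = [[0, 8, 16], [0, 28, 56], [0, -12, -24]].
This matrix has rank 1, so its null space has dimension 3 − 1 = 2.

2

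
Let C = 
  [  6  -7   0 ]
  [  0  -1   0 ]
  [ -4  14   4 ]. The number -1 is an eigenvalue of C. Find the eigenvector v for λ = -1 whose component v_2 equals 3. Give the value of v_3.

-6

C + 1I = [[7, -7, 0], [0, 0, 0], [-4, 14, 5]].
Solving (C + 1I)v = 0 gives the eigenspace spanned by (3, 3, -6).
With v_2 = 3, v = (3, 3, -6), so v_3 = -6.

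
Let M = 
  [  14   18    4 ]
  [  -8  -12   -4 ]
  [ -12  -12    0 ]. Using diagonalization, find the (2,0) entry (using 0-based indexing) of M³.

-432

Characteristic polynomial: t^3 - 2t^2 - 24t = t(t - 6)(t + 4), so the eigenvalues are -4, 0, 6.
t=-4: eigenvector (-1, 1, 0).
t=6: eigenvector (1, 0, -2).
t=0: eigenvector (1, -1, 1).
P = [[-1, 1, 1], [1, 0, -1], [0, -2, 1]], D = diag(-4, 6, 0), P⁻¹ = [[2, 3, 1], [1, 1, 0], [2, 2, 1]].
M³ = P·diag(-64, 216, 0)·P⁻¹ = [[344, 408, 64], [-128, -192, -64], [-432, -432, 0]].
The requested entry is -432.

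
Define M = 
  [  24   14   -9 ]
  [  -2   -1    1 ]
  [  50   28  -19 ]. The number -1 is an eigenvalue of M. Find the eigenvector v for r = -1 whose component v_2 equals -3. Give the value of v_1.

6

M + 1I = [[25, 14, -9], [-2, 0, 1], [50, 28, -18]].
Solving (M + 1I)v = 0 gives the eigenspace spanned by (6, -3, 12).
With v_2 = -3, v = (6, -3, 12), so v_1 = 6.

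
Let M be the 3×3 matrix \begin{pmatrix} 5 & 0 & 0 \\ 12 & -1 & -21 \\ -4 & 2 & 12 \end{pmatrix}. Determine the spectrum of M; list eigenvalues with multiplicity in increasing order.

Characteristic polynomial: p(r) = r^3 - 16r^2 + 85r - 150 = (r - 6)(r - 5)^2.
Roots (with multiplicity): 5, 5, 6.

5, 5, 6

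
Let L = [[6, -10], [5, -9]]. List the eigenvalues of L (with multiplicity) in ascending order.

Characteristic polynomial: p(μ) = μ^2 + 3μ - 4 = (μ - 1)(μ + 4).
Roots (with multiplicity): -4, 1.

-4, 1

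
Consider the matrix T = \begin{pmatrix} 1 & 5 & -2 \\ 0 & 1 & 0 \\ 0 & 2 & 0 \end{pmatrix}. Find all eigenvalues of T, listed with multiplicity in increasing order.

Characteristic polynomial: p(s) = s^3 - 2s^2 + s = s(s - 1)^2.
Roots (with multiplicity): 0, 1, 1.

0, 1, 1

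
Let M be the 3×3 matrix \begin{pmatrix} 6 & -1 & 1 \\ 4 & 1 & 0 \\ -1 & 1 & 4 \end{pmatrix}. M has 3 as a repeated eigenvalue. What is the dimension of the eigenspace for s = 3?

M − 3I = [[3, -1, 1], [4, -2, 0], [-1, 1, 1]].
This matrix has rank 2, so its null space has dimension 3 − 2 = 1.

1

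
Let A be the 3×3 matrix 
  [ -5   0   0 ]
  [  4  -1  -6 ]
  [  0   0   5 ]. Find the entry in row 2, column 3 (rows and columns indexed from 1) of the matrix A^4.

-624

Characteristic polynomial: r^3 + r^2 - 25r - 25 = (r - 5)(r + 1)(r + 5), so the eigenvalues are -5, -1, 5.
r=-5: eigenvector (1, -1, 0).
r=-1: eigenvector (0, 1, 0).
r=5: eigenvector (0, -1, 1).
P = [[1, 0, 0], [-1, 1, -1], [0, 0, 1]], D = diag(-5, -1, 5), P⁻¹ = [[1, 0, 0], [1, 1, 1], [0, 0, 1]].
A⁴ = P·diag(625, 1, 625)·P⁻¹ = [[625, 0, 0], [-624, 1, -624], [0, 0, 625]].
The requested entry is -624.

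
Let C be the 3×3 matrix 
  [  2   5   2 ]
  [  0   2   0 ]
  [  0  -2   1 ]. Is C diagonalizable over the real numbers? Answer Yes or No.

No

Characteristic polynomial: p(λ) = λ^3 - 5λ^2 + 8λ - 4 = (λ - 2)^2(λ - 1).
λ = 2 has algebraic multiplicity 2; rank(C − 2I) = 2, so geometric multiplicity = 1.
Geometric multiplicity < algebraic multiplicity, so C is not diagonalizable.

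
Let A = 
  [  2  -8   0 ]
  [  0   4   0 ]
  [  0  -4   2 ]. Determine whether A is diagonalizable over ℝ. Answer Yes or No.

Characteristic polynomial: p(s) = s^3 - 8s^2 + 20s - 16 = (s - 4)(s - 2)^2.
s = 2 has algebraic multiplicity 2; rank(A − 2I) = 1, so geometric multiplicity = 2.
Every eigenvalue has geometric = algebraic multiplicity, so A is diagonalizable.

Yes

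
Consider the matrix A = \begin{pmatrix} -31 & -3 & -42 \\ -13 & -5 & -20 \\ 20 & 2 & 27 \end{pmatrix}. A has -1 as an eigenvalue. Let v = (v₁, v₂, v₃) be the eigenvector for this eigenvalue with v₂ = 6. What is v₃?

A + 1I = [[-30, -3, -42], [-13, -4, -20], [20, 2, 28]].
Solving (A + 1I)v = 0 gives the eigenspace spanned by (12, 6, -9).
With v₂ = 6, v = (12, 6, -9), so v₃ = -9.

-9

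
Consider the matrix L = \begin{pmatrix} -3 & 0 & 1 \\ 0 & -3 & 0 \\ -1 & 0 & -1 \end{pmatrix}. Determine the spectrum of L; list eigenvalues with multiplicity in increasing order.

-3, -2, -2

Characteristic polynomial: p(r) = r^3 + 7r^2 + 16r + 12 = (r + 2)^2(r + 3).
Roots (with multiplicity): -3, -2, -2.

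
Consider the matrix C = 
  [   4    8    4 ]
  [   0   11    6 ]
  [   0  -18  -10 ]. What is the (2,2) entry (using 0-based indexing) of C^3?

-28

Characteristic polynomial: μ^3 - 5μ^2 + 2μ + 8 = (μ - 4)(μ - 2)(μ + 1), so the eigenvalues are -1, 2, 4.
μ=4: eigenvector (1, 0, 0).
μ=-1: eigenvector (0, 1, -2).
μ=2: eigenvector (-2, 2, -3).
P = [[1, 0, -2], [0, 1, 2], [0, -2, -3]], D = diag(4, -1, 2), P⁻¹ = [[1, 4, 2], [0, -3, -2], [0, 2, 1]].
C³ = P·diag(64, -1, 8)·P⁻¹ = [[64, 224, 112], [0, 35, 18], [0, -54, -28]].
The requested entry is -28.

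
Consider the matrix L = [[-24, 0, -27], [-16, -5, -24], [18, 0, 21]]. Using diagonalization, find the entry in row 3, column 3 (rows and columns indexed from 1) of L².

Characteristic polynomial: λ^3 + 8λ^2 - 3λ - 90 = (λ - 3)(λ + 5)(λ + 6), so the eigenvalues are -6, -5, 3.
λ=-6: eigenvector (3, 0, -2).
λ=-5: eigenvector (0, 1, 0).
λ=3: eigenvector (-1, -1, 1).
P = [[3, 0, -1], [0, 1, -1], [-2, 0, 1]], D = diag(-6, -5, 3), P⁻¹ = [[1, 0, 1], [2, 1, 3], [2, 0, 3]].
L² = P·diag(36, 25, 9)·P⁻¹ = [[90, 0, 81], [32, 25, 48], [-54, 0, -45]].
The requested entry is -45.

-45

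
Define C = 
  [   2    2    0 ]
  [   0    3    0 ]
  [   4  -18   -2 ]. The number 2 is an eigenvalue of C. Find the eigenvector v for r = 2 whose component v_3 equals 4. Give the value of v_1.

C − 2I = [[0, 2, 0], [0, 1, 0], [4, -18, -4]].
Solving (C − 2I)v = 0 gives the eigenspace spanned by (4, 0, 4).
With v_3 = 4, v = (4, 0, 4), so v_1 = 4.

4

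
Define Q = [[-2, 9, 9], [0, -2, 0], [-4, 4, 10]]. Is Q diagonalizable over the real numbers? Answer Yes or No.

Characteristic polynomial: p(s) = s^3 - 6s^2 + 32 = (s - 4)^2(s + 2).
s = 4 has algebraic multiplicity 2; rank(Q − 4I) = 2, so geometric multiplicity = 1.
Geometric multiplicity < algebraic multiplicity, so Q is not diagonalizable.

No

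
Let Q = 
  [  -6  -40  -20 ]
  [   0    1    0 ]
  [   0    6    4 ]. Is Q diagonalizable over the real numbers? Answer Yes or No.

Yes

Characteristic polynomial: p(s) = s^3 + s^2 - 26s + 24 = (s - 4)(s - 1)(s + 6).
All 3 eigenvalues are distinct, so Q is diagonalizable.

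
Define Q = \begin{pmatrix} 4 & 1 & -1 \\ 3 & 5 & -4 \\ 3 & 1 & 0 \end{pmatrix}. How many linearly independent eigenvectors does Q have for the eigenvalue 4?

Q − 4I = [[0, 1, -1], [3, 1, -4], [3, 1, -4]].
This matrix has rank 2, so its null space has dimension 3 − 2 = 1.

1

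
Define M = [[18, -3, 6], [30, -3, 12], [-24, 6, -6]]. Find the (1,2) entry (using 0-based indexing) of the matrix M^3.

Characteristic polynomial: μ^3 - 9μ^2 + 18μ = μ(μ - 6)(μ - 3), so the eigenvalues are 0, 3, 6.
μ=3: eigenvector (-1, -1, 2).
μ=0: eigenvector (-1, -2, 2).
μ=6: eigenvector (-1, -2, 1).
P = [[-1, -1, -1], [-1, -2, -2], [2, 2, 1]], D = diag(3, 0, 6), P⁻¹ = [[-2, 1, 0], [3, -1, 1], [-2, 0, -1]].
M³ = P·diag(27, 0, 216)·P⁻¹ = [[486, -27, 216], [918, -27, 432], [-540, 54, -216]].
The requested entry is 432.

432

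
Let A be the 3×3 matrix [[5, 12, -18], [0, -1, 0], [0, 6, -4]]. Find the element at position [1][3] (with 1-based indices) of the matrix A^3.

Characteristic polynomial: λ^3 - 21λ - 20 = (λ - 5)(λ + 1)(λ + 4), so the eigenvalues are -4, -1, 5.
λ=5: eigenvector (1, 0, 0).
λ=-1: eigenvector (4, 1, 2).
λ=-4: eigenvector (2, 0, 1).
P = [[1, 4, 2], [0, 1, 0], [0, 2, 1]], D = diag(5, -1, -4), P⁻¹ = [[1, 0, -2], [0, 1, 0], [0, -2, 1]].
A³ = P·diag(125, -1, -64)·P⁻¹ = [[125, 252, -378], [0, -1, 0], [0, 126, -64]].
The requested entry is -378.

-378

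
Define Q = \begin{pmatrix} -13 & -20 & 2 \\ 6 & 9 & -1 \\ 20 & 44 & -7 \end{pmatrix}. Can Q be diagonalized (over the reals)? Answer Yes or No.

Characteristic polynomial: p(t) = t^3 + 11t^2 + 35t + 25 = (t + 1)(t + 5)^2.
t = -5 has algebraic multiplicity 2; rank(Q + 5I) = 2, so geometric multiplicity = 1.
Geometric multiplicity < algebraic multiplicity, so Q is not diagonalizable.

No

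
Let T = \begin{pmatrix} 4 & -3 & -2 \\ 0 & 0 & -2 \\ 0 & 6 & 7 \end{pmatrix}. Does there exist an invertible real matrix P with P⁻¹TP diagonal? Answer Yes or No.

Characteristic polynomial: p(μ) = μ^3 - 11μ^2 + 40μ - 48 = (μ - 4)^2(μ - 3).
μ = 4 has algebraic multiplicity 2; rank(T − 4I) = 2, so geometric multiplicity = 1.
Geometric multiplicity < algebraic multiplicity, so T is not diagonalizable.

No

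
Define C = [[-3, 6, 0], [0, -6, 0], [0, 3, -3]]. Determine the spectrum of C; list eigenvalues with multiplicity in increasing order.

Characteristic polynomial: p(t) = t^3 + 12t^2 + 45t + 54 = (t + 3)^2(t + 6).
Roots (with multiplicity): -6, -3, -3.

-6, -3, -3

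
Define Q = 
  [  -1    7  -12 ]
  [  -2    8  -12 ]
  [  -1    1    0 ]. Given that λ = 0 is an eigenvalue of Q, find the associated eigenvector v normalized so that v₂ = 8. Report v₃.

Q = [[-1, 7, -12], [-2, 8, -12], [-1, 1, 0]].
Solving (Q)v = 0 gives the eigenspace spanned by (8, 8, 4).
With v₂ = 8, v = (8, 8, 4), so v₃ = 4.

4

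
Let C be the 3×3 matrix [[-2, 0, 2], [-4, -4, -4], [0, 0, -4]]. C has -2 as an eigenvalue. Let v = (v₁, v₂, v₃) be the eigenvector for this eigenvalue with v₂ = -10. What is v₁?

5

C + 2I = [[0, 0, 2], [-4, -2, -4], [0, 0, -2]].
Solving (C + 2I)v = 0 gives the eigenspace spanned by (5, -10, 0).
With v₂ = -10, v = (5, -10, 0), so v₁ = 5.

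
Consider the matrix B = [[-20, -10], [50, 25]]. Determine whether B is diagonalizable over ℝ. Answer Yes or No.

Yes

Characteristic polynomial: p(s) = s^2 - 5s = s(s - 5).
All 2 eigenvalues are distinct, so B is diagonalizable.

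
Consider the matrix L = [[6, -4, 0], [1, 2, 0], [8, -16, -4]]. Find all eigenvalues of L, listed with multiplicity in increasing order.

Characteristic polynomial: p(r) = r^3 - 4r^2 - 16r + 64 = (r - 4)^2(r + 4).
Roots (with multiplicity): -4, 4, 4.

-4, 4, 4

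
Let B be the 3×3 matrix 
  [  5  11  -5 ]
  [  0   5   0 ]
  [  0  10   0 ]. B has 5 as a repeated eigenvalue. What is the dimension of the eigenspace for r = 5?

1

B − 5I = [[0, 11, -5], [0, 0, 0], [0, 10, -5]].
This matrix has rank 2, so its null space has dimension 3 − 2 = 1.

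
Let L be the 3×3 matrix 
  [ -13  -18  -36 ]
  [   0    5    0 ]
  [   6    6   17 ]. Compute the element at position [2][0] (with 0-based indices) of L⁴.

624

Characteristic polynomial: λ^3 - 9λ^2 + 15λ + 25 = (λ - 5)^2(λ + 1), so the eigenvalues are -1, 5, 5.
λ=-1: eigenvector (3, 0, -1).
λ=5: eigenvector (-1, 1, 0).
λ=5: eigenvector (-2, 0, 1).
P = [[3, -1, -2], [0, 1, 0], [-1, 0, 1]], D = diag(-1, 5, 5), P⁻¹ = [[1, 1, 2], [0, 1, 0], [1, 1, 3]].
L⁴ = P·diag(1, 625, 625)·P⁻¹ = [[-1247, -1872, -3744], [0, 625, 0], [624, 624, 1873]].
The requested entry is 624.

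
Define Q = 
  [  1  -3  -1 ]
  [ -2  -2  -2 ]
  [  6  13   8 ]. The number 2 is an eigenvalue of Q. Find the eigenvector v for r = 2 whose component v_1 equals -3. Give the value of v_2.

0

Q − 2I = [[-1, -3, -1], [-2, -4, -2], [6, 13, 6]].
Solving (Q − 2I)v = 0 gives the eigenspace spanned by (-3, 0, 3).
With v_1 = -3, v = (-3, 0, 3), so v_2 = 0.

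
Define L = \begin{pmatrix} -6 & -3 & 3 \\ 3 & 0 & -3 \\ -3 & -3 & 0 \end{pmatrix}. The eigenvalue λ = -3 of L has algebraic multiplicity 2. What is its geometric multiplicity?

2

L + 3I = [[-3, -3, 3], [3, 3, -3], [-3, -3, 3]].
This matrix has rank 1, so its null space has dimension 3 − 1 = 2.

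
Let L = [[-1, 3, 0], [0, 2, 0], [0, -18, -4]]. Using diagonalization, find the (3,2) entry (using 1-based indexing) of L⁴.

Characteristic polynomial: t^3 + 3t^2 - 6t - 8 = (t - 2)(t + 1)(t + 4), so the eigenvalues are -4, -1, 2.
t=-1: eigenvector (1, 0, 0).
t=2: eigenvector (1, 1, -3).
t=-4: eigenvector (0, 0, 1).
P = [[1, 1, 0], [0, 1, 0], [0, -3, 1]], D = diag(-1, 2, -4), P⁻¹ = [[1, -1, 0], [0, 1, 0], [0, 3, 1]].
L⁴ = P·diag(1, 16, 256)·P⁻¹ = [[1, 15, 0], [0, 16, 0], [0, 720, 256]].
The requested entry is 720.

720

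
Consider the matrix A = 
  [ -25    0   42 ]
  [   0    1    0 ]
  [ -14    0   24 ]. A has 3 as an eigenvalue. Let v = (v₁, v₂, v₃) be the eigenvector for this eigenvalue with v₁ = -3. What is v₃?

A − 3I = [[-28, 0, 42], [0, -2, 0], [-14, 0, 21]].
Solving (A − 3I)v = 0 gives the eigenspace spanned by (-3, 0, -2).
With v₁ = -3, v = (-3, 0, -2), so v₃ = -2.

-2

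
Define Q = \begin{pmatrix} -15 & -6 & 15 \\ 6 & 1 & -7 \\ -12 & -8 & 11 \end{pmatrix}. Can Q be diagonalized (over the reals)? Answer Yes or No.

Characteristic polynomial: p(s) = s^3 + 3s^2 - 9s - 27 = (s - 3)(s + 3)^2.
s = -3 has algebraic multiplicity 2; rank(Q + 3I) = 2, so geometric multiplicity = 1.
Geometric multiplicity < algebraic multiplicity, so Q is not diagonalizable.

No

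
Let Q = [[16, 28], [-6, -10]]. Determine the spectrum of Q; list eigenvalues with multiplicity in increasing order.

2, 4

Characteristic polynomial: p(s) = s^2 - 6s + 8 = (s - 4)(s - 2).
Roots (with multiplicity): 2, 4.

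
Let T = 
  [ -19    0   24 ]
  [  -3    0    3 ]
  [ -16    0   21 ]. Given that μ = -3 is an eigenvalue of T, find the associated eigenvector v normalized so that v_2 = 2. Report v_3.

4

T + 3I = [[-16, 0, 24], [-3, 3, 3], [-16, 0, 24]].
Solving (T + 3I)v = 0 gives the eigenspace spanned by (6, 2, 4).
With v_2 = 2, v = (6, 2, 4), so v_3 = 4.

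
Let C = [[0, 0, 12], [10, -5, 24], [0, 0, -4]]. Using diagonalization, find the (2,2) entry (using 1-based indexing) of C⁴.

625

Characteristic polynomial: t^3 + 9t^2 + 20t = t(t + 4)(t + 5), so the eigenvalues are -5, -4, 0.
t=0: eigenvector (1, 2, 0).
t=-5: eigenvector (0, 1, 0).
t=-4: eigenvector (-3, -6, 1).
P = [[1, 0, -3], [2, 1, -6], [0, 0, 1]], D = diag(0, -5, -4), P⁻¹ = [[1, 0, 3], [-2, 1, 0], [0, 0, 1]].
C⁴ = P·diag(0, 625, 256)·P⁻¹ = [[0, 0, -768], [-1250, 625, -1536], [0, 0, 256]].
The requested entry is 625.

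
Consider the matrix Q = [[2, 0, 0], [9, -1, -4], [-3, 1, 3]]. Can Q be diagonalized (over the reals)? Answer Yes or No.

No

Characteristic polynomial: p(s) = s^3 - 4s^2 + 5s - 2 = (s - 2)(s - 1)^2.
s = 1 has algebraic multiplicity 2; rank(Q − 1I) = 2, so geometric multiplicity = 1.
Geometric multiplicity < algebraic multiplicity, so Q is not diagonalizable.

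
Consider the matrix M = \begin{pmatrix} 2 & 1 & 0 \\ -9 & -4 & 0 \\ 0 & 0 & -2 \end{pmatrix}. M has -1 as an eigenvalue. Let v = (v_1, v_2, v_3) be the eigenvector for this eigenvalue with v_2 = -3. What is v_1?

M + 1I = [[3, 1, 0], [-9, -3, 0], [0, 0, -1]].
Solving (M + 1I)v = 0 gives the eigenspace spanned by (1, -3, 0).
With v_2 = -3, v = (1, -3, 0), so v_1 = 1.

1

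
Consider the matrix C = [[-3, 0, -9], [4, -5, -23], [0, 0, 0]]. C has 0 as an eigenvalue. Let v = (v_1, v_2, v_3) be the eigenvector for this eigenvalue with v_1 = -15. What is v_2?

C = [[-3, 0, -9], [4, -5, -23], [0, 0, 0]].
Solving (C)v = 0 gives the eigenspace spanned by (-15, -35, 5).
With v_1 = -15, v = (-15, -35, 5), so v_2 = -35.

-35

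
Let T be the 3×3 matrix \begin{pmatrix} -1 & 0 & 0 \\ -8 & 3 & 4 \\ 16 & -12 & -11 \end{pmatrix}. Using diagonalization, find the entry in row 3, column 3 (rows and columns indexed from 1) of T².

73

Characteristic polynomial: λ^3 + 9λ^2 + 23λ + 15 = (λ + 1)(λ + 3)(λ + 5), so the eigenvalues are -5, -3, -1.
λ=-1: eigenvector (1, -2, 4).
λ=-5: eigenvector (0, 1, -2).
λ=-3: eigenvector (0, 2, -3).
P = [[1, 0, 0], [-2, 1, 2], [4, -2, -3]], D = diag(-1, -5, -3), P⁻¹ = [[1, 0, 0], [2, -3, -2], [0, 2, 1]].
T² = P·diag(1, 25, 9)·P⁻¹ = [[1, 0, 0], [48, -39, -32], [-96, 96, 73]].
The requested entry is 73.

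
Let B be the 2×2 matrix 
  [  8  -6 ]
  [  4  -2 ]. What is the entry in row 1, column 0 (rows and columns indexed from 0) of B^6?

8064

Characteristic polynomial: s^2 - 6s + 8 = (s - 4)(s - 2), so the eigenvalues are 2, 4.
s=4: eigenvector (3, 2).
s=2: eigenvector (1, 1).
P = [[3, 1], [2, 1]], D = diag(4, 2), P⁻¹ = [[1, -1], [-2, 3]].
B⁶ = P·diag(4096, 64)·P⁻¹ = [[12160, -12096], [8064, -8000]].
The requested entry is 8064.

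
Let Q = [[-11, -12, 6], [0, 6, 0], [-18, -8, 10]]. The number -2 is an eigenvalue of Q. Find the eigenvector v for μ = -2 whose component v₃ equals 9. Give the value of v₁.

6

Q + 2I = [[-9, -12, 6], [0, 8, 0], [-18, -8, 12]].
Solving (Q + 2I)v = 0 gives the eigenspace spanned by (6, 0, 9).
With v₃ = 9, v = (6, 0, 9), so v₁ = 6.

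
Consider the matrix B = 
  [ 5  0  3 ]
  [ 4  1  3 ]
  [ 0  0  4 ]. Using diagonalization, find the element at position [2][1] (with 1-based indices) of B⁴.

624

Characteristic polynomial: λ^3 - 10λ^2 + 29λ - 20 = (λ - 5)(λ - 4)(λ - 1), so the eigenvalues are 1, 4, 5.
λ=4: eigenvector (-3, -3, 1).
λ=5: eigenvector (1, 1, 0).
λ=1: eigenvector (0, -1, 0).
P = [[-3, 1, 0], [-3, 1, -1], [1, 0, 0]], D = diag(4, 5, 1), P⁻¹ = [[0, 0, 1], [1, 0, 3], [1, -1, 0]].
B⁴ = P·diag(256, 625, 1)·P⁻¹ = [[625, 0, 1107], [624, 1, 1107], [0, 0, 256]].
The requested entry is 624.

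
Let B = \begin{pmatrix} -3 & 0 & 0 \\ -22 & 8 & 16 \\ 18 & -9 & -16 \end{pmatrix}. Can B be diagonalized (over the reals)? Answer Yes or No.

Characteristic polynomial: p(λ) = λ^3 + 11λ^2 + 40λ + 48 = (λ + 3)(λ + 4)^2.
λ = -4 has algebraic multiplicity 2; rank(B + 4I) = 2, so geometric multiplicity = 1.
Geometric multiplicity < algebraic multiplicity, so B is not diagonalizable.

No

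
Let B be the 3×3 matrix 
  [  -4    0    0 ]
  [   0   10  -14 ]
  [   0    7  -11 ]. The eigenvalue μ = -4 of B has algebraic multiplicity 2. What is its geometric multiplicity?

2

B + 4I = [[0, 0, 0], [0, 14, -14], [0, 7, -7]].
This matrix has rank 1, so its null space has dimension 3 − 1 = 2.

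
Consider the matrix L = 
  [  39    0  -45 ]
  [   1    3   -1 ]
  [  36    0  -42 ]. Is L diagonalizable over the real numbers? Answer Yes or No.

No

Characteristic polynomial: p(μ) = μ^3 - 27μ + 54 = (μ - 3)^2(μ + 6).
μ = 3 has algebraic multiplicity 2; rank(L − 3I) = 2, so geometric multiplicity = 1.
Geometric multiplicity < algebraic multiplicity, so L is not diagonalizable.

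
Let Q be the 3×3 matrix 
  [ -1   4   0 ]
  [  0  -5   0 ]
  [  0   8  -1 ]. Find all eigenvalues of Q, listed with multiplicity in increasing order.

-5, -1, -1

Characteristic polynomial: p(μ) = μ^3 + 7μ^2 + 11μ + 5 = (μ + 1)^2(μ + 5).
Roots (with multiplicity): -5, -1, -1.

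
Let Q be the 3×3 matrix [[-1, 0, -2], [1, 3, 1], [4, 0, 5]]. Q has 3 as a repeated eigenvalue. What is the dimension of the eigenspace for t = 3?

1

Q − 3I = [[-4, 0, -2], [1, 0, 1], [4, 0, 2]].
This matrix has rank 2, so its null space has dimension 3 − 2 = 1.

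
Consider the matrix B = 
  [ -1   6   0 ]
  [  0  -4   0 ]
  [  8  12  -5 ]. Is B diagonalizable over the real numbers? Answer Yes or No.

Yes

Characteristic polynomial: p(s) = s^3 + 10s^2 + 29s + 20 = (s + 1)(s + 4)(s + 5).
All 3 eigenvalues are distinct, so B is diagonalizable.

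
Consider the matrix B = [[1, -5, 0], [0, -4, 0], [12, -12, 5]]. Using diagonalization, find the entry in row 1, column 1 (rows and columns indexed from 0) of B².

16

Characteristic polynomial: μ^3 - 2μ^2 - 19μ + 20 = (μ - 5)(μ - 1)(μ + 4), so the eigenvalues are -4, 1, 5.
μ=5: eigenvector (0, 0, 1).
μ=-4: eigenvector (1, 1, 0).
μ=1: eigenvector (1, 0, -3).
P = [[0, 1, 1], [0, 1, 0], [1, 0, -3]], D = diag(5, -4, 1), P⁻¹ = [[3, -3, 1], [0, 1, 0], [1, -1, 0]].
B² = P·diag(25, 16, 1)·P⁻¹ = [[1, 15, 0], [0, 16, 0], [72, -72, 25]].
The requested entry is 16.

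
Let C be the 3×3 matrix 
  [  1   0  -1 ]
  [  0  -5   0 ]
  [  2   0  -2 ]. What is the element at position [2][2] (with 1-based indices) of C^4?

625

Characteristic polynomial: λ^3 + 6λ^2 + 5λ = λ(λ + 1)(λ + 5), so the eigenvalues are -5, -1, 0.
λ=-1: eigenvector (-1, 0, -2).
λ=-5: eigenvector (0, 1, 0).
λ=0: eigenvector (1, 0, 1).
P = [[-1, 0, 1], [0, 1, 0], [-2, 0, 1]], D = diag(-1, -5, 0), P⁻¹ = [[1, 0, -1], [0, 1, 0], [2, 0, -1]].
C⁴ = P·diag(1, 625, 0)·P⁻¹ = [[-1, 0, 1], [0, 625, 0], [-2, 0, 2]].
The requested entry is 625.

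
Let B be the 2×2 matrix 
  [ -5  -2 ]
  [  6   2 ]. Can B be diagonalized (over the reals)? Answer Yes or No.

Yes

Characteristic polynomial: p(r) = r^2 + 3r + 2 = (r + 1)(r + 2).
All 2 eigenvalues are distinct, so B is diagonalizable.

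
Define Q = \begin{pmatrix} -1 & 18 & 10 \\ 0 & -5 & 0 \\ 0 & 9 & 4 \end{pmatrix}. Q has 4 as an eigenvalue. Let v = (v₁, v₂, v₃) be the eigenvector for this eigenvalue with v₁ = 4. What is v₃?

Q − 4I = [[-5, 18, 10], [0, -9, 0], [0, 9, 0]].
Solving (Q − 4I)v = 0 gives the eigenspace spanned by (4, 0, 2).
With v₁ = 4, v = (4, 0, 2), so v₃ = 2.

2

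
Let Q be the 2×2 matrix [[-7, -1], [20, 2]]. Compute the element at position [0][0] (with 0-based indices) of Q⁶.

Characteristic polynomial: λ^2 + 5λ + 6 = (λ + 2)(λ + 3), so the eigenvalues are -3, -2.
λ=-3: eigenvector (1, -4).
λ=-2: eigenvector (-1, 5).
P = [[1, -1], [-4, 5]], D = diag(-3, -2), P⁻¹ = [[5, 1], [4, 1]].
Q⁶ = P·diag(729, 64)·P⁻¹ = [[3389, 665], [-13300, -2596]].
The requested entry is 3389.

3389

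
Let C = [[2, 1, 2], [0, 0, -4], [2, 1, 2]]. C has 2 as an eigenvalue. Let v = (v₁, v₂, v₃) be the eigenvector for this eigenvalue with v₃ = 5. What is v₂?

-10

C − 2I = [[0, 1, 2], [0, -2, -4], [2, 1, 0]].
Solving (C − 2I)v = 0 gives the eigenspace spanned by (5, -10, 5).
With v₃ = 5, v = (5, -10, 5), so v₂ = -10.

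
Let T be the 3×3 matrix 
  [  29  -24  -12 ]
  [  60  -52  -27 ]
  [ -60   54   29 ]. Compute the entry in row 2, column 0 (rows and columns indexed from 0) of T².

Characteristic polynomial: λ^3 - 6λ^2 + 3λ + 10 = (λ - 5)(λ - 2)(λ + 1), so the eigenvalues are -1, 2, 5.
λ=5: eigenvector (1, 2, -2).
λ=-1: eigenvector (2, 5, -5).
λ=2: eigenvector (0, -1, 2).
P = [[1, 2, 0], [2, 5, -1], [-2, -5, 2]], D = diag(5, -1, 2), P⁻¹ = [[5, -4, -2], [-2, 2, 1], [0, 1, 1]].
T² = P·diag(25, 1, 4)·P⁻¹ = [[121, -96, -48], [240, -194, -99], [-240, 198, 103]].
The requested entry is -240.

-240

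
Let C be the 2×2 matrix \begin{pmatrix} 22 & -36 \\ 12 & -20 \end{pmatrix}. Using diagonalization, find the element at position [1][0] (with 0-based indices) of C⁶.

Characteristic polynomial: μ^2 - 2μ - 8 = (μ - 4)(μ + 2), so the eigenvalues are -2, 4.
μ=-2: eigenvector (-3, -2).
μ=4: eigenvector (2, 1).
P = [[-3, 2], [-2, 1]], D = diag(-2, 4), P⁻¹ = [[1, -2], [2, -3]].
C⁶ = P·diag(64, 4096)·P⁻¹ = [[16192, -24192], [8064, -12032]].
The requested entry is 8064.

8064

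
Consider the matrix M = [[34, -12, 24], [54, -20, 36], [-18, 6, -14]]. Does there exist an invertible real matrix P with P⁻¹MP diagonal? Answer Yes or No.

Yes

Characteristic polynomial: p(r) = r^3 - 12r - 16 = (r - 4)(r + 2)^2.
r = -2 has algebraic multiplicity 2; rank(M + 2I) = 1, so geometric multiplicity = 2.
Every eigenvalue has geometric = algebraic multiplicity, so M is diagonalizable.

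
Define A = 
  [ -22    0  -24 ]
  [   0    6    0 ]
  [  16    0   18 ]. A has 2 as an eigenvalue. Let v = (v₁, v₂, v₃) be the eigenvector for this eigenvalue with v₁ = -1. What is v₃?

A − 2I = [[-24, 0, -24], [0, 4, 0], [16, 0, 16]].
Solving (A − 2I)v = 0 gives the eigenspace spanned by (-1, 0, 1).
With v₁ = -1, v = (-1, 0, 1), so v₃ = 1.

1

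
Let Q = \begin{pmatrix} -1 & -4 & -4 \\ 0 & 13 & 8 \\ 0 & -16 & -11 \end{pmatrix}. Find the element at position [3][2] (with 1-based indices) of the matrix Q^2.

-32

Characteristic polynomial: t^3 - t^2 - 17t - 15 = (t - 5)(t + 1)(t + 3), so the eigenvalues are -3, -1, 5.
t=5: eigenvector (0, 1, -1).
t=-1: eigenvector (1, 0, 0).
t=-3: eigenvector (2, -1, 2).
P = [[0, 1, 2], [1, 0, -1], [-1, 0, 2]], D = diag(5, -1, -3), P⁻¹ = [[0, 2, 1], [1, -2, -2], [0, 1, 1]].
Q² = P·diag(25, 1, 9)·P⁻¹ = [[1, 16, 16], [0, 41, 16], [0, -32, -7]].
The requested entry is -32.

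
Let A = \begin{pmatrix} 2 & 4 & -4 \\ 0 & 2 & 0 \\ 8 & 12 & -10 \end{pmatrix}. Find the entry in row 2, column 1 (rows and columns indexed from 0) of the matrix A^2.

Characteristic polynomial: μ^3 + 6μ^2 - 4μ - 24 = (μ - 2)(μ + 2)(μ + 6), so the eigenvalues are -6, -2, 2.
μ=-2: eigenvector (1, 0, 1).
μ=2: eigenvector (0, 1, 1).
μ=-6: eigenvector (1, 0, 2).
P = [[1, 0, 1], [0, 1, 0], [1, 1, 2]], D = diag(-2, 2, -6), P⁻¹ = [[2, 1, -1], [0, 1, 0], [-1, -1, 1]].
A² = P·diag(4, 4, 36)·P⁻¹ = [[-28, -32, 32], [0, 4, 0], [-64, -64, 68]].
The requested entry is -64.

-64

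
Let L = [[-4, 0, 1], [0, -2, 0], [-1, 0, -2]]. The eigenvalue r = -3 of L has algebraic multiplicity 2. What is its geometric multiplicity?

1

L + 3I = [[-1, 0, 1], [0, 1, 0], [-1, 0, 1]].
This matrix has rank 2, so its null space has dimension 3 − 2 = 1.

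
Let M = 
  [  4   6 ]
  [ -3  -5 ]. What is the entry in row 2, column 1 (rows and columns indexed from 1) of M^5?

Characteristic polynomial: t^2 + t - 2 = (t - 1)(t + 2), so the eigenvalues are -2, 1.
t=1: eigenvector (-2, 1).
t=-2: eigenvector (-1, 1).
P = [[-2, -1], [1, 1]], D = diag(1, -2), P⁻¹ = [[-1, -1], [1, 2]].
M⁵ = P·diag(1, -32)·P⁻¹ = [[34, 66], [-33, -65]].
The requested entry is -33.

-33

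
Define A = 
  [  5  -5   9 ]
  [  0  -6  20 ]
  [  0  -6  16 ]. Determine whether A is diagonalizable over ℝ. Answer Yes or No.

Yes

Characteristic polynomial: p(μ) = μ^3 - 15μ^2 + 74μ - 120 = (μ - 6)(μ - 5)(μ - 4).
All 3 eigenvalues are distinct, so A is diagonalizable.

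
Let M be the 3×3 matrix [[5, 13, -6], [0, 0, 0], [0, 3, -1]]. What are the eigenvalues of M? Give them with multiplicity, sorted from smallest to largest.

-1, 0, 5

Characteristic polynomial: p(s) = s^3 - 4s^2 - 5s = s(s - 5)(s + 1).
Roots (with multiplicity): -1, 0, 5.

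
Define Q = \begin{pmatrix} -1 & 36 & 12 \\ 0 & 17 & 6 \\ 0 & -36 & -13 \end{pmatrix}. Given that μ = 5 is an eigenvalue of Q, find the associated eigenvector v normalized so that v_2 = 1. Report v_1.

2

Q − 5I = [[-6, 36, 12], [0, 12, 6], [0, -36, -18]].
Solving (Q − 5I)v = 0 gives the eigenspace spanned by (2, 1, -2).
With v_2 = 1, v = (2, 1, -2), so v_1 = 2.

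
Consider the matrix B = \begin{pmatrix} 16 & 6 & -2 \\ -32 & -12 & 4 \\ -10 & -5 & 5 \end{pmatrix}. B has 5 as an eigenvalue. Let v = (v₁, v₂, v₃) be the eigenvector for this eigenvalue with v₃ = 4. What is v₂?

16

B − 5I = [[11, 6, -2], [-32, -17, 4], [-10, -5, 0]].
Solving (B − 5I)v = 0 gives the eigenspace spanned by (-8, 16, 4).
With v₃ = 4, v = (-8, 16, 4), so v₂ = 16.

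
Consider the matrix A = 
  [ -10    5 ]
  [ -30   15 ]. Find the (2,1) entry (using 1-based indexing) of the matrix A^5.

-18750

Characteristic polynomial: t^2 - 5t = t(t - 5), so the eigenvalues are 0, 5.
t=0: eigenvector (-1, -2).
t=5: eigenvector (1, 3).
P = [[-1, 1], [-2, 3]], D = diag(0, 5), P⁻¹ = [[-3, 1], [-2, 1]].
A⁵ = P·diag(0, 3125)·P⁻¹ = [[-6250, 3125], [-18750, 9375]].
The requested entry is -18750.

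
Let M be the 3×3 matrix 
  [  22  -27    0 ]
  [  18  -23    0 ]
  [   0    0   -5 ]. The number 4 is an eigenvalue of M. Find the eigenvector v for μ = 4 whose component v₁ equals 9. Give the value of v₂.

6

M − 4I = [[18, -27, 0], [18, -27, 0], [0, 0, -9]].
Solving (M − 4I)v = 0 gives the eigenspace spanned by (9, 6, 0).
With v₁ = 9, v = (9, 6, 0), so v₂ = 6.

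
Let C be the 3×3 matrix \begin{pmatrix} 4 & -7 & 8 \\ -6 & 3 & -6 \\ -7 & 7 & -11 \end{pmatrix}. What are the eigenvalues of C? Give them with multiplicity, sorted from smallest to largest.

-4, -3, 3

Characteristic polynomial: p(s) = s^3 + 4s^2 - 9s - 36 = (s - 3)(s + 3)(s + 4).
Roots (with multiplicity): -4, -3, 3.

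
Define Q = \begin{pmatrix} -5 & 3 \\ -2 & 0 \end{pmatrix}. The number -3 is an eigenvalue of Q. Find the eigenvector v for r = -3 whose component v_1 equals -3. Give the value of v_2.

Q + 3I = [[-2, 3], [-2, 3]].
Solving (Q + 3I)v = 0 gives the eigenspace spanned by (-3, -2).
With v_1 = -3, v = (-3, -2), so v_2 = -2.

-2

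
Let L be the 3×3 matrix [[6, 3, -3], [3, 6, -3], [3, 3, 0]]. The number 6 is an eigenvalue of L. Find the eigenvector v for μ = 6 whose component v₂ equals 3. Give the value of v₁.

L − 6I = [[0, 3, -3], [3, 0, -3], [3, 3, -6]].
Solving (L − 6I)v = 0 gives the eigenspace spanned by (3, 3, 3).
With v₂ = 3, v = (3, 3, 3), so v₁ = 3.

3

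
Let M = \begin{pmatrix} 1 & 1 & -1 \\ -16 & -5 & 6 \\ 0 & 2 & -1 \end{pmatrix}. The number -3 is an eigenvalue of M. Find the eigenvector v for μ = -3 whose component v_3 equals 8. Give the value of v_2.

-8

M + 3I = [[4, 1, -1], [-16, -2, 6], [0, 2, 2]].
Solving (M + 3I)v = 0 gives the eigenspace spanned by (4, -8, 8).
With v_3 = 8, v = (4, -8, 8), so v_2 = -8.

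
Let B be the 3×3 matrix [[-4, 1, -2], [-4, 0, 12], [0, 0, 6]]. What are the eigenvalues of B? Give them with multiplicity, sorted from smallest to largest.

-2, -2, 6

Characteristic polynomial: p(λ) = λ^3 - 2λ^2 - 20λ - 24 = (λ - 6)(λ + 2)^2.
Roots (with multiplicity): -2, -2, 6.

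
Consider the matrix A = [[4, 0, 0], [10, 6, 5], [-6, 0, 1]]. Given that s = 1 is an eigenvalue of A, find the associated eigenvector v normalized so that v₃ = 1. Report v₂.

A − 1I = [[3, 0, 0], [10, 5, 5], [-6, 0, 0]].
Solving (A − 1I)v = 0 gives the eigenspace spanned by (0, -1, 1).
With v₃ = 1, v = (0, -1, 1), so v₂ = -1.

-1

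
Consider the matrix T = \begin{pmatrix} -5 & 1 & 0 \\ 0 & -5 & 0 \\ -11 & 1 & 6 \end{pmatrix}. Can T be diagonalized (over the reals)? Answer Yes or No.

Characteristic polynomial: p(r) = r^3 + 4r^2 - 35r - 150 = (r - 6)(r + 5)^2.
r = -5 has algebraic multiplicity 2; rank(T + 5I) = 2, so geometric multiplicity = 1.
Geometric multiplicity < algebraic multiplicity, so T is not diagonalizable.

No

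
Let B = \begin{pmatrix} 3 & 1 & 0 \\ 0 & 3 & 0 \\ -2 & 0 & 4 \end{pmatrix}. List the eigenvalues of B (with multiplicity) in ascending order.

Characteristic polynomial: p(μ) = μ^3 - 10μ^2 + 33μ - 36 = (μ - 4)(μ - 3)^2.
Roots (with multiplicity): 3, 3, 4.

3, 3, 4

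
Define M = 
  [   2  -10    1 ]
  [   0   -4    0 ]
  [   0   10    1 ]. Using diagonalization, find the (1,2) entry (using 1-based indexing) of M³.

Characteristic polynomial: μ^3 + μ^2 - 10μ + 8 = (μ - 2)(μ - 1)(μ + 4), so the eigenvalues are -4, 1, 2.
μ=1: eigenvector (1, 0, -1).
μ=2: eigenvector (1, 0, 0).
μ=-4: eigenvector (2, 1, -2).
P = [[1, 1, 2], [0, 0, 1], [-1, 0, -2]], D = diag(1, 2, -4), P⁻¹ = [[0, -2, -1], [1, 0, 1], [0, 1, 0]].
M³ = P·diag(1, 8, -64)·P⁻¹ = [[8, -130, 7], [0, -64, 0], [0, 130, 1]].
The requested entry is -130.

-130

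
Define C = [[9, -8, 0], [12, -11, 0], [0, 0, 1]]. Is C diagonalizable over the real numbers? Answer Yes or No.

Yes

Characteristic polynomial: p(t) = t^3 + t^2 - 5t + 3 = (t - 1)^2(t + 3).
t = 1 has algebraic multiplicity 2; rank(C − 1I) = 1, so geometric multiplicity = 2.
Every eigenvalue has geometric = algebraic multiplicity, so C is diagonalizable.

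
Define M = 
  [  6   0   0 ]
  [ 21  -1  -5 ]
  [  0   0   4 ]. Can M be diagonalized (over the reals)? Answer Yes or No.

Yes

Characteristic polynomial: p(λ) = λ^3 - 9λ^2 + 14λ + 24 = (λ - 6)(λ - 4)(λ + 1).
All 3 eigenvalues are distinct, so M is diagonalizable.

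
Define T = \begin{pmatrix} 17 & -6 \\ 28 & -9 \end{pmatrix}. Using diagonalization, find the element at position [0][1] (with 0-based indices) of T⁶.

-44688

Characteristic polynomial: λ^2 - 8λ + 15 = (λ - 5)(λ - 3), so the eigenvalues are 3, 5.
λ=5: eigenvector (1, 2).
λ=3: eigenvector (3, 7).
P = [[1, 3], [2, 7]], D = diag(5, 3), P⁻¹ = [[7, -3], [-2, 1]].
T⁶ = P·diag(15625, 729)·P⁻¹ = [[105001, -44688], [208544, -88647]].
The requested entry is -44688.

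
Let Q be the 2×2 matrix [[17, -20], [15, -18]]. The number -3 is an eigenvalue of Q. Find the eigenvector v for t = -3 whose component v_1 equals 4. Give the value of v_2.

4

Q + 3I = [[20, -20], [15, -15]].
Solving (Q + 3I)v = 0 gives the eigenspace spanned by (4, 4).
With v_1 = 4, v = (4, 4), so v_2 = 4.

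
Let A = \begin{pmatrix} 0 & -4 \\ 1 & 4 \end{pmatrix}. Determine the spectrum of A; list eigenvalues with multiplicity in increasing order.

Characteristic polynomial: p(r) = r^2 - 4r + 4 = (r - 2)^2.
Roots (with multiplicity): 2, 2.

2, 2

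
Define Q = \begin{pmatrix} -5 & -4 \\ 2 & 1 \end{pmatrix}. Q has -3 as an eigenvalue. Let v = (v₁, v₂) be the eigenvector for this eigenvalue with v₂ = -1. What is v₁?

2

Q + 3I = [[-2, -4], [2, 4]].
Solving (Q + 3I)v = 0 gives the eigenspace spanned by (2, -1).
With v₂ = -1, v = (2, -1), so v₁ = 2.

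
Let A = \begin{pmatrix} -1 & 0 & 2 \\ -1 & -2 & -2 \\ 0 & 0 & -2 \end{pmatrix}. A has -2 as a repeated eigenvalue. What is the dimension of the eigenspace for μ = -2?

A + 2I = [[1, 0, 2], [-1, 0, -2], [0, 0, 0]].
This matrix has rank 1, so its null space has dimension 3 − 1 = 2.

2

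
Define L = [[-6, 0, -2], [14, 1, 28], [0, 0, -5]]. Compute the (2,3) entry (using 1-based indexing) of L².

-140

Characteristic polynomial: r^3 + 10r^2 + 19r - 30 = (r - 1)(r + 5)(r + 6), so the eigenvalues are -6, -5, 1.
r=-6: eigenvector (1, -2, 0).
r=1: eigenvector (0, 1, 0).
r=-5: eigenvector (-2, 0, 1).
P = [[1, 0, -2], [-2, 1, 0], [0, 0, 1]], D = diag(-6, 1, -5), P⁻¹ = [[1, 0, 2], [2, 1, 4], [0, 0, 1]].
L² = P·diag(36, 1, 25)·P⁻¹ = [[36, 0, 22], [-70, 1, -140], [0, 0, 25]].
The requested entry is -140.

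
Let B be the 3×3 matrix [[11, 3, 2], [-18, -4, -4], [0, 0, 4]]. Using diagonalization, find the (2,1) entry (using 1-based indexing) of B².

-126

Characteristic polynomial: r^3 - 11r^2 + 38r - 40 = (r - 5)(r - 4)(r - 2), so the eigenvalues are 2, 4, 5.
r=2: eigenvector (-1, 3, 0).
r=5: eigenvector (-1, 2, 0).
r=4: eigenvector (-2, 4, 1).
P = [[-1, -1, -2], [3, 2, 4], [0, 0, 1]], D = diag(2, 5, 4), P⁻¹ = [[2, 1, 0], [-3, -1, -2], [0, 0, 1]].
B² = P·diag(4, 25, 16)·P⁻¹ = [[67, 21, 18], [-126, -38, -36], [0, 0, 16]].
The requested entry is -126.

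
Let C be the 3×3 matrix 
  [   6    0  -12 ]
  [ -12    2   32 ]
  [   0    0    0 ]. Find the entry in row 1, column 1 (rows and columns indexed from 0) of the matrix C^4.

16

Characteristic polynomial: r^3 - 8r^2 + 12r = r(r - 6)(r - 2), so the eigenvalues are 0, 2, 6.
r=2: eigenvector (0, 1, 0).
r=6: eigenvector (1, -3, 0).
r=0: eigenvector (2, -4, 1).
P = [[0, 1, 2], [1, -3, -4], [0, 0, 1]], D = diag(2, 6, 0), P⁻¹ = [[3, 1, -2], [1, 0, -2], [0, 0, 1]].
C⁴ = P·diag(16, 1296, 0)·P⁻¹ = [[1296, 0, -2592], [-3840, 16, 7744], [0, 0, 0]].
The requested entry is 16.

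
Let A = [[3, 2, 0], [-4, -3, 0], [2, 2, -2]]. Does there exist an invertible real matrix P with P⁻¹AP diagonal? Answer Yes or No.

Characteristic polynomial: p(r) = r^3 + 2r^2 - r - 2 = (r - 1)(r + 1)(r + 2).
All 3 eigenvalues are distinct, so A is diagonalizable.

Yes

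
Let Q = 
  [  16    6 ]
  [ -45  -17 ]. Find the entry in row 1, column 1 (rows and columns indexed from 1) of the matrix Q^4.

Characteristic polynomial: λ^2 + λ - 2 = (λ - 1)(λ + 2), so the eigenvalues are -2, 1.
λ=1: eigenvector (2, -5).
λ=-2: eigenvector (1, -3).
P = [[2, 1], [-5, -3]], D = diag(1, -2), P⁻¹ = [[3, 1], [-5, -2]].
Q⁴ = P·diag(1, 16)·P⁻¹ = [[-74, -30], [225, 91]].
The requested entry is -74.

-74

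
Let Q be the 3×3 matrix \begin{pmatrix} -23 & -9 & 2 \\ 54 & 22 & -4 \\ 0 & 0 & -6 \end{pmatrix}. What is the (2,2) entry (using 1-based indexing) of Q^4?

-482

Characteristic polynomial: s^3 + 7s^2 - 14s - 120 = (s - 4)(s + 5)(s + 6), so the eigenvalues are -6, -5, 4.
s=-5: eigenvector (1, -2, 0).
s=4: eigenvector (-1, 3, 0).
s=-6: eigenvector (-2, 4, 1).
P = [[1, -1, -2], [-2, 3, 4], [0, 0, 1]], D = diag(-5, 4, -6), P⁻¹ = [[3, 1, 2], [2, 1, 0], [0, 0, 1]].
Q⁴ = P·diag(625, 256, 1296)·P⁻¹ = [[1363, 369, -1342], [-2214, -482, 2684], [0, 0, 1296]].
The requested entry is -482.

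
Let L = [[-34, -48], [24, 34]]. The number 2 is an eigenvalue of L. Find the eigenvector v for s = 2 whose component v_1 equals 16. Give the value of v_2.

-12

L − 2I = [[-36, -48], [24, 32]].
Solving (L − 2I)v = 0 gives the eigenspace spanned by (16, -12).
With v_1 = 16, v = (16, -12), so v_2 = -12.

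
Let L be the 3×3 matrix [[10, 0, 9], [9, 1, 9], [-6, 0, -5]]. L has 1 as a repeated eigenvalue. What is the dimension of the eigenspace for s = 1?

2

L − 1I = [[9, 0, 9], [9, 0, 9], [-6, 0, -6]].
This matrix has rank 1, so its null space has dimension 3 − 1 = 2.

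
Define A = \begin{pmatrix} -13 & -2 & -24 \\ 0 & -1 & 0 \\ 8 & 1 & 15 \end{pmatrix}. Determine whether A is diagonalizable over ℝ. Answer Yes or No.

No

Characteristic polynomial: p(s) = s^3 - s^2 - 5s - 3 = (s - 3)(s + 1)^2.
s = -1 has algebraic multiplicity 2; rank(A + 1I) = 2, so geometric multiplicity = 1.
Geometric multiplicity < algebraic multiplicity, so A is not diagonalizable.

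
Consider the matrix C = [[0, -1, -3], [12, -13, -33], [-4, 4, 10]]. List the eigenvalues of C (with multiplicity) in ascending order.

-2, -1, 0

Characteristic polynomial: p(λ) = λ^3 + 3λ^2 + 2λ = λ(λ + 1)(λ + 2).
Roots (with multiplicity): -2, -1, 0.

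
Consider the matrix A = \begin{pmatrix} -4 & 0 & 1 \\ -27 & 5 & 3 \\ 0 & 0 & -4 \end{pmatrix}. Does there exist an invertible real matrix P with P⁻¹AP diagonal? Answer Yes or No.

No

Characteristic polynomial: p(μ) = μ^3 + 3μ^2 - 24μ - 80 = (μ - 5)(μ + 4)^2.
μ = -4 has algebraic multiplicity 2; rank(A + 4I) = 2, so geometric multiplicity = 1.
Geometric multiplicity < algebraic multiplicity, so A is not diagonalizable.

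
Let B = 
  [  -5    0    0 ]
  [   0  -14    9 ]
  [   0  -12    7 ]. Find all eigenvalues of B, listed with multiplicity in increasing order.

-5, -5, -2

Characteristic polynomial: p(μ) = μ^3 + 12μ^2 + 45μ + 50 = (μ + 2)(μ + 5)^2.
Roots (with multiplicity): -5, -5, -2.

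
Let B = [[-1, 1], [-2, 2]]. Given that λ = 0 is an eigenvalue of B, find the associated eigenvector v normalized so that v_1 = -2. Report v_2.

-2

B = [[-1, 1], [-2, 2]].
Solving (B)v = 0 gives the eigenspace spanned by (-2, -2).
With v_1 = -2, v = (-2, -2), so v_2 = -2.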